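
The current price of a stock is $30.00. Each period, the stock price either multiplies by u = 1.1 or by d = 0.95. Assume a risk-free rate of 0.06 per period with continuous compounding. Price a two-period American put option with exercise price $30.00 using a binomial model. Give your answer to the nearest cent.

Risk-neutral probability p = (e^0.06 − 0.95)/(1.1 − 0.95) = 0.1118/0.1500 = 0.7456
Terminal stock prices: S_uu = 36.3, S_ud = 31.35, S_dd = 27.07
Terminal payoffs (K − S): max(-6.3, 0) = 0, max(-1.35, 0) = 0, max(2.925, 0) = 2.925
Node u (S = 33): continuation = e^(−0.06)·[0.7456·0.0000 + 0.2544·0.0000] = 0.0000; exercise value = 0.0000 ≤ continuation, so V_u = 0.0000
Node d (S = 28.5): continuation = e^(−0.06)·[0.7456·0.0000 + 0.2544·2.9250] = 0.7008; exercise value = 1.5000 > continuation, so V_d = 1.5000 (exercise)
Node 0 (S = 30): continuation = e^(−0.06)·[0.7456·0.0000 + 0.2544·1.5000] = 0.3594; exercise value = 0.0000 ≤ continuation, so V_0 = 0.3594

$0.36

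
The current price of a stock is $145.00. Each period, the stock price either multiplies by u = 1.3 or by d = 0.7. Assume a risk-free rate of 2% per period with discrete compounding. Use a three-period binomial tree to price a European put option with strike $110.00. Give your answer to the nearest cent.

$11.56

Risk-neutral probability p = (1 + 0.02 − 0.7)/(1.3 − 0.7) = 0.3200/0.6000 = 0.5333
Terminal stock prices: S_uuu = 318.6, S_uud = 171.5, S_udd = 92.36, S_ddd = 49.73
Terminal payoffs (K − S): max(-208.6, 0) = 0, max(-61.53, 0) = 0, max(17.64, 0) = 17.64, max(60.27, 0) = 60.27
Node uu (S = 245.1): V_uu = 1/1.02·[0.5333·0.0000 + 0.4667·0.0000] = 0.0000
Node ud (S = 131.9): V_ud = 1/1.02·[0.5333·0.0000 + 0.4667·17.6350] = 8.0683
Node dd (S = 71.05): V_dd = 1/1.02·[0.5333·17.6350 + 0.4667·60.2650] = 36.7931
Node u (S = 188.5): V_u = 1/1.02·[0.5333·0.0000 + 0.4667·8.0683] = 3.6914
Node d (S = 101.5): V_d = 1/1.02·[0.5333·8.0683 + 0.4667·36.7931] = 21.0522
Node 0 (S = 145): V_0 = 1/1.02·[0.5333·3.6914 + 0.4667·21.0522] = 11.5618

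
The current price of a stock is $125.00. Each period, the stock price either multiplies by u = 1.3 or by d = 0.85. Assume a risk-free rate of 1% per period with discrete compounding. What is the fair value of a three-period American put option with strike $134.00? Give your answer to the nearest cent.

Risk-neutral probability p = (1 + 0.01 − 0.85)/(1.3 − 0.85) = 0.1600/0.4500 = 0.3556
Terminal stock prices: S_uuu = 274.6, S_uud = 179.6, S_udd = 117.4, S_ddd = 76.77
Terminal payoffs (K − S): max(-140.6, 0) = 0, max(-45.56, 0) = 0, max(16.59, 0) = 16.59, max(57.23, 0) = 57.23
Node uu (S = 211.3): continuation = 1/1.01·[0.3556·0.0000 + 0.6444·0.0000] = 0.0000; exercise value = 0.0000 ≤ continuation, so V_uu = 0.0000
Node ud (S = 138.1): continuation = 1/1.01·[0.3556·0.0000 + 0.6444·16.5938] = 10.5879; exercise value = 0.0000 ≤ continuation, so V_ud = 10.5879
Node dd (S = 90.31): continuation = 1/1.01·[0.3556·16.5938 + 0.6444·57.2344] = 42.3608; exercise value = 43.6875 > continuation, so V_dd = 43.6875 (exercise)
Node u (S = 162.5): continuation = 1/1.01·[0.3556·0.0000 + 0.6444·10.5879] = 6.7557; exercise value = 0.0000 ≤ continuation, so V_u = 6.7557
Node d (S = 106.2): continuation = 1/1.01·[0.3556·10.5879 + 0.6444·43.6875] = 31.6027; exercise value = 27.7500 ≤ continuation, so V_d = 31.6027
Node 0 (S = 125): continuation = 1/1.01·[0.3556·6.7557 + 0.6444·31.6027] = 22.5428; exercise value = 9.0000 ≤ continuation, so V_0 = 22.5428

$22.54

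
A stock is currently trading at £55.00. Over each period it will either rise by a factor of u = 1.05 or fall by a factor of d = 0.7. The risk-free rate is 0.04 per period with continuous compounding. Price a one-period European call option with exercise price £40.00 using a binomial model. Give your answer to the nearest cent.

£16.61

Risk-neutral probability p = (e^0.04 − 0.7)/(1.05 − 0.7) = 0.3408/0.3500 = 0.9737
Terminal stock prices: S_u = 57.75, S_d = 38.5
Terminal payoffs (S − K): max(17.75, 0) = 17.75, max(-1.5, 0) = 0
Node 0 (S = 55): V_0 = e^(−0.04)·[0.9737·17.7500 + 0.0263·0.0000] = 16.6063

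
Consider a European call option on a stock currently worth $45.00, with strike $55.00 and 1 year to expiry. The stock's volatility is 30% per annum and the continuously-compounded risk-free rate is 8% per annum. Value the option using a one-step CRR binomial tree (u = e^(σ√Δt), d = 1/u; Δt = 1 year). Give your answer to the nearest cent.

CRR parameters: u = e^(σ√Δt) = e^(0.3·√1) = 1.3499, d = 1/u = 0.7408
Per-period rate: rΔt = 0.08·1 = 0.08, so R = e^0.08 = 1.0833
Risk-neutral probability p = (e^0.08 − 0.7408)/(1.3499 − 0.7408) = 0.3425/0.6090 = 0.5623
Terminal stock prices: S_u = 60.74, S_d = 33.34
Terminal payoffs (S − K): max(5.744, 0) = 5.744, max(-21.66, 0) = 0
Node 0 (S = 45): V_0 = e^(−0.08)·[0.5623·5.7436 + 0.4377·0.0000] = 2.9814

$2.98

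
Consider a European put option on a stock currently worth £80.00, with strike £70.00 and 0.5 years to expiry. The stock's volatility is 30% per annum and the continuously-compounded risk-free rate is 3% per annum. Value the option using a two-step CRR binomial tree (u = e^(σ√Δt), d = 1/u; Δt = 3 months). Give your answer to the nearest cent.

CRR parameters: u = e^(σ√Δt) = e^(0.3·√0.25) = 1.1618, d = 1/u = 0.8607
Per-period rate: rΔt = 0.03·0.25 = 0.0075, so R = e^0.0075 = 1.0075
Risk-neutral probability p = (e^0.0075 − 0.8607)/(1.1618 − 0.8607) = 0.1468/0.3011 = 0.4876
Terminal stock prices: S_uu = 108, S_ud = 80, S_dd = 59.27
Terminal payoffs (K − S): max(-37.99, 0) = 0, max(-10, 0) = 0, max(10.73, 0) = 10.73
Node u (S = 92.95): V_u = e^(−0.0075)·[0.4876·0.0000 + 0.5124·0.0000] = 0.0000
Node d (S = 68.86): V_d = e^(−0.0075)·[0.4876·0.0000 + 0.5124·10.7345] = 5.4596
Node 0 (S = 80): V_0 = e^(−0.0075)·[0.4876·0.0000 + 0.5124·5.4596] = 2.7768

£2.78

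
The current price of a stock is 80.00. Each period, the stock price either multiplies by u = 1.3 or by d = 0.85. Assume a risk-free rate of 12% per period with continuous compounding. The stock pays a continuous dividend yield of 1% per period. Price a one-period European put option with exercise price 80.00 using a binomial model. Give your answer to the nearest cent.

4.35

Per-period risk-free factor R = e^0.12 = 1.1275; dividend-adjusted growth = e^(0.12−0.01) = 1.1163.
Risk-neutral probability p = (1.1163 − 0.85)/(1.3 − 0.85) = 0.2663/0.4500 = 0.5917
Terminal stock prices: S_u = 104, S_d = 68
Terminal payoffs (K − S): max(-24, 0) = 0, max(12, 0) = 12
Node 0 (S = 80): V_0 = e^(−0.12)·[0.5917·0.0000 + 0.4083·12.0000] = 4.3452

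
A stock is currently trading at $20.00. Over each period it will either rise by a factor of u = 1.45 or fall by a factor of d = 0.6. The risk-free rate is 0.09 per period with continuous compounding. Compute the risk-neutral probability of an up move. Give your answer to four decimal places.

Risk-neutral probability p = (e^0.09 − 0.6)/(1.45 − 0.6) = 0.4942/0.8500 = 0.5814

p = 0.5814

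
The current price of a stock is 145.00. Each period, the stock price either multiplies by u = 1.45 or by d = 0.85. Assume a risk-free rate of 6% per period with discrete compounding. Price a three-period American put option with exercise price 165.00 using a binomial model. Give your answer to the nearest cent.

Risk-neutral probability p = (1 + 0.06 − 0.85)/(1.45 − 0.85) = 0.2100/0.6000 = 0.3500
Terminal stock prices: S_uuu = 442.1, S_uud = 259.1, S_udd = 151.9, S_ddd = 89.05
Terminal payoffs (K − S): max(-277.1, 0) = 0, max(-94.13, 0) = 0, max(13.09, 0) = 13.09, max(75.95, 0) = 75.95
Node uu (S = 304.9): continuation = 1/1.06·[0.3500·0.0000 + 0.6500·0.0000] = 0.0000; exercise value = 0.0000 ≤ continuation, so V_uu = 0.0000
Node ud (S = 178.7): continuation = 1/1.06·[0.3500·0.0000 + 0.6500·13.0944] = 8.0296; exercise value = 0.0000 ≤ continuation, so V_ud = 8.0296
Node dd (S = 104.8): continuation = 1/1.06·[0.3500·13.0944 + 0.6500·75.9519] = 50.8979; exercise value = 60.2375 > continuation, so V_dd = 60.2375 (exercise)
Node u (S = 210.2): continuation = 1/1.06·[0.3500·0.0000 + 0.6500·8.0296] = 4.9238; exercise value = 0.0000 ≤ continuation, so V_u = 4.9238
Node d (S = 123.2): continuation = 1/1.06·[0.3500·8.0296 + 0.6500·60.2375] = 39.5894; exercise value = 41.7500 > continuation, so V_d = 41.7500 (exercise)
Node 0 (S = 145): continuation = 1/1.06·[0.3500·4.9238 + 0.6500·41.7500] = 27.2272; exercise value = 20.0000 ≤ continuation, so V_0 = 27.2272

27.23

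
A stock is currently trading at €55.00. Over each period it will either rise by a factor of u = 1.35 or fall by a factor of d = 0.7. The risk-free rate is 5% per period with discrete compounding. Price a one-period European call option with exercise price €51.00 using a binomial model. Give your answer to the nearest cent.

€11.92

Risk-neutral probability p = (1 + 0.05 − 0.7)/(1.35 − 0.7) = 0.3500/0.6500 = 0.5385
Terminal stock prices: S_u = 74.25, S_d = 38.5
Terminal payoffs (S − K): max(23.25, 0) = 23.25, max(-12.5, 0) = 0
Node 0 (S = 55): V_0 = 1/1.05·[0.5385·23.2500 + 0.4615·0.0000] = 11.9231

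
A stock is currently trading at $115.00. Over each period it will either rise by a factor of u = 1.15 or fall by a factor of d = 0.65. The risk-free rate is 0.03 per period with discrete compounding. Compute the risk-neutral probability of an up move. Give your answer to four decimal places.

Risk-neutral probability p = (1 + 0.03 − 0.65)/(1.15 − 0.65) = 0.3800/0.5000 = 0.7600

p = 0.7600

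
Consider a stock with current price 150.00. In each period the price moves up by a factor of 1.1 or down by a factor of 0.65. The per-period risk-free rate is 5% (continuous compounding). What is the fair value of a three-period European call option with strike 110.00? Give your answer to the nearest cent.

56.49

Risk-neutral probability p = (e^0.05 − 0.65)/(1.1 − 0.65) = 0.4013/0.4500 = 0.8917
Terminal stock prices: S_uuu = 199.7, S_uud = 118, S_udd = 69.71, S_ddd = 41.19
Terminal payoffs (S − K): max(89.65, 0) = 89.65, max(7.975, 0) = 7.975, max(-40.29, 0) = 0, max(-68.81, 0) = 0
Node uu (S = 181.5): V_uu = e^(−0.05)·[0.8917·89.6500 + 0.1083·7.9750] = 76.8648
Node ud (S = 107.2): V_ud = e^(−0.05)·[0.8917·7.9750 + 0.1083·0.0000] = 6.7646
Node dd (S = 63.38): V_dd = e^(−0.05)·[0.8917·0.0000 + 0.1083·0.0000] = 0.0000
Node u (S = 165): V_u = e^(−0.05)·[0.8917·76.8648 + 0.1083·6.7646] = 65.8953
Node d (S = 97.5): V_d = e^(−0.05)·[0.8917·6.7646 + 0.1083·0.0000] = 5.7379
Node 0 (S = 150): V_0 = e^(−0.05)·[0.8917·65.8953 + 0.1083·5.7379] = 56.4851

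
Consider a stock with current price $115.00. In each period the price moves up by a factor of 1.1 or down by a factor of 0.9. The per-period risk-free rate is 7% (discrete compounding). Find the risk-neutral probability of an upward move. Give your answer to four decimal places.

p = 0.8500

Risk-neutral probability p = (1 + 0.07 − 0.9)/(1.1 − 0.9) = 0.1700/0.2000 = 0.8500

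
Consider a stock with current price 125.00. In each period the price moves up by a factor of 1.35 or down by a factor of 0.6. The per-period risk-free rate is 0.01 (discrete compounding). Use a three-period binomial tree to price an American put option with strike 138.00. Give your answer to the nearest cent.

37.38

Risk-neutral probability p = (1 + 0.01 − 0.6)/(1.35 − 0.6) = 0.4100/0.7500 = 0.5467
Terminal stock prices: S_uuu = 307.5, S_uud = 136.7, S_udd = 60.75, S_ddd = 27
Terminal payoffs (K − S): max(-169.5, 0) = 0, max(1.312, 0) = 1.312, max(77.25, 0) = 77.25, max(111, 0) = 111
Node uu (S = 227.8): continuation = 1/1.01·[0.5467·0.0000 + 0.4533·1.3125] = 0.5891; exercise value = 0.0000 ≤ continuation, so V_uu = 0.5891
Node ud (S = 101.2): continuation = 1/1.01·[0.5467·1.3125 + 0.4533·77.2500] = 35.3837; exercise value = 36.7500 > continuation, so V_ud = 36.7500 (exercise)
Node dd (S = 45): continuation = 1/1.01·[0.5467·77.2500 + 0.4533·111.0000] = 91.6337; exercise value = 93.0000 > continuation, so V_dd = 93.0000 (exercise)
Node u (S = 168.8): continuation = 1/1.01·[0.5467·0.5891 + 0.4533·36.7500] = 16.8139; exercise value = 0.0000 ≤ continuation, so V_u = 16.8139
Node d (S = 75): continuation = 1/1.01·[0.5467·36.7500 + 0.4533·93.0000] = 61.6337; exercise value = 63.0000 > continuation, so V_d = 63.0000 (exercise)
Node 0 (S = 125): continuation = 1/1.01·[0.5467·16.8139 + 0.4533·63.0000] = 37.3778; exercise value = 13.0000 ≤ continuation, so V_0 = 37.3778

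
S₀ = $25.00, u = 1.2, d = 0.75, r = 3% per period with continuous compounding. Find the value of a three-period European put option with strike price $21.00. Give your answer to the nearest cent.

Risk-neutral probability p = (e^0.03 − 0.75)/(1.2 − 0.75) = 0.2805/0.4500 = 0.6232
Terminal stock prices: S_uuu = 43.2, S_uud = 27, S_udd = 16.88, S_ddd = 10.55
Terminal payoffs (K − S): max(-22.2, 0) = 0, max(-6, 0) = 0, max(4.125, 0) = 4.125, max(10.45, 0) = 10.45
Node uu (S = 36): V_uu = e^(−0.03)·[0.6232·0.0000 + 0.3768·0.0000] = 0.0000
Node ud (S = 22.5): V_ud = e^(−0.03)·[0.6232·0.0000 + 0.3768·4.1250] = 1.5082
Node dd (S = 14.06): V_dd = e^(−0.03)·[0.6232·4.1250 + 0.3768·10.4531] = 6.3169
Node u (S = 30): V_u = e^(−0.03)·[0.6232·0.0000 + 0.3768·1.5082] = 0.5515
Node d (S = 18.75): V_d = e^(−0.03)·[0.6232·1.5082 + 0.3768·6.3169] = 3.2218
Node 0 (S = 25): V_0 = e^(−0.03)·[0.6232·0.5515 + 0.3768·3.2218] = 1.5115

$1.51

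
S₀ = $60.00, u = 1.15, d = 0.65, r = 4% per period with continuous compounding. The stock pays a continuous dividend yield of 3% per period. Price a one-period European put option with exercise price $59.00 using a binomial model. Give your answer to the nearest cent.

Per-period risk-free factor R = e^0.04 = 1.0408; dividend-adjusted growth = e^(0.04−0.03) = 1.0101.
Risk-neutral probability p = (1.0101 − 0.65)/(1.15 − 0.65) = 0.3601/0.5000 = 0.7201
Terminal stock prices: S_u = 69, S_d = 39
Terminal payoffs (K − S): max(-10, 0) = 0, max(20, 0) = 20
Node 0 (S = 60): V_0 = e^(−0.04)·[0.7201·0.0000 + 0.2799·20.0000] = 5.3785

$5.38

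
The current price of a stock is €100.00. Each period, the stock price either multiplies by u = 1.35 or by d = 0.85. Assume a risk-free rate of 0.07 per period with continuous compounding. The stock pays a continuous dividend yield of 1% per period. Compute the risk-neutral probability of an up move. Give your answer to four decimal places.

p = 0.4237

Per-period risk-free factor R = e^0.07 = 1.0725; dividend-adjusted growth = e^(0.07−0.01) = 1.0618.
Risk-neutral probability p = (1.0618 − 0.85)/(1.35 − 0.85) = 0.2118/0.5000 = 0.4237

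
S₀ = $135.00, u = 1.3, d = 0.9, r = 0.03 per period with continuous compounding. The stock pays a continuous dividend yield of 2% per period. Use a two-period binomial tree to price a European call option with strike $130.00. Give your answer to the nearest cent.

Per-period risk-free factor R = e^0.03 = 1.0305; dividend-adjusted growth = e^(0.03−0.02) = 1.0101.
Risk-neutral probability p = (1.0101 − 0.9)/(1.3 − 0.9) = 0.1101/0.4000 = 0.2751
Terminal stock prices: S_uu = 228.2, S_ud = 158, S_dd = 109.4
Terminal payoffs (S − K): max(98.15, 0) = 98.15, max(27.95, 0) = 27.95, max(-20.65, 0) = 0
Node u (S = 175.5): V_u = e^(−0.03)·[0.2751·98.1500 + 0.7249·27.9500] = 45.8669
Node d (S = 121.5): V_d = e^(−0.03)·[0.2751·27.9500 + 0.7249·0.0000] = 7.4625
Node 0 (S = 135): V_0 = e^(−0.03)·[0.2751·45.8669 + 0.7249·7.4625] = 17.4957

$17.50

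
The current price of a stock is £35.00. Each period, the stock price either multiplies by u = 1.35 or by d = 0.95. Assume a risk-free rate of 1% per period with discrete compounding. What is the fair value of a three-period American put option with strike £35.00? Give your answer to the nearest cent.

Risk-neutral probability p = (1 + 0.01 − 0.95)/(1.35 − 0.95) = 0.0600/0.4000 = 0.1500
Terminal stock prices: S_uuu = 86.11, S_uud = 60.6, S_udd = 42.64, S_ddd = 30.01
Terminal payoffs (K − S): max(-51.11, 0) = 0, max(-25.6, 0) = 0, max(-7.643, 0) = 0, max(4.992, 0) = 4.992
Node uu (S = 63.79): continuation = 1/1.01·[0.1500·0.0000 + 0.8500·0.0000] = 0.0000; exercise value = 0.0000 ≤ continuation, so V_uu = 0.0000
Node ud (S = 44.89): continuation = 1/1.01·[0.1500·0.0000 + 0.8500·0.0000] = 0.0000; exercise value = 0.0000 ≤ continuation, so V_ud = 0.0000
Node dd (S = 31.59): continuation = 1/1.01·[0.1500·0.0000 + 0.8500·4.9919] = 4.2011; exercise value = 3.4125 ≤ continuation, so V_dd = 4.2011
Node u (S = 47.25): continuation = 1/1.01·[0.1500·0.0000 + 0.8500·0.0000] = 0.0000; exercise value = 0.0000 ≤ continuation, so V_u = 0.0000
Node d (S = 33.25): continuation = 1/1.01·[0.1500·0.0000 + 0.8500·4.2011] = 3.5356; exercise value = 1.7500 ≤ continuation, so V_d = 3.5356
Node 0 (S = 35): continuation = 1/1.01·[0.1500·0.0000 + 0.8500·3.5356] = 2.9755; exercise value = 0.0000 ≤ continuation, so V_0 = 2.9755

£2.98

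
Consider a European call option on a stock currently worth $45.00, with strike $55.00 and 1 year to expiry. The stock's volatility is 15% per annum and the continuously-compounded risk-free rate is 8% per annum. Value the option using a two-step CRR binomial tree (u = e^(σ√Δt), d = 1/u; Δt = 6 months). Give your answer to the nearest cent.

$0.26

CRR parameters: u = e^(σ√Δt) = e^(0.15·√0.5) = 1.1119, d = 1/u = 0.8994
Per-period rate: rΔt = 0.08·0.5 = 0.04, so R = e^0.04 = 1.0408
Risk-neutral probability p = (e^0.04 − 0.8994)/(1.1119 − 0.8994) = 0.1414/0.2125 = 0.6655
Terminal stock prices: S_uu = 55.63, S_ud = 45, S_dd = 36.4
Terminal payoffs (S − K): max(0.634, 0) = 0.634, max(-10, 0) = 0, max(-18.6, 0) = 0
Node u (S = 50.04): V_u = e^(−0.04)·[0.6655·0.6340 + 0.3345·0.0000] = 0.4054
Node d (S = 40.47): V_d = e^(−0.04)·[0.6655·0.0000 + 0.3345·0.0000] = 0.0000
Node 0 (S = 45): V_0 = e^(−0.04)·[0.6655·0.4054 + 0.3345·0.0000] = 0.2592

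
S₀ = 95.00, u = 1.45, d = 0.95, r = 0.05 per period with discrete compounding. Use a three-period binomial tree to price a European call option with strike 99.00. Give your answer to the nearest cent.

17.24

Risk-neutral probability p = (1 + 0.05 − 0.95)/(1.45 − 0.95) = 0.1000/0.5000 = 0.2000
Terminal stock prices: S_uuu = 289.6, S_uud = 189.8, S_udd = 124.3, S_ddd = 81.45
Terminal payoffs (S − K): max(190.6, 0) = 190.6, max(90.75, 0) = 90.75, max(25.32, 0) = 25.32, max(-17.55, 0) = 0
Node uu (S = 199.7): V_uu = 1/1.05·[0.2000·190.6194 + 0.8000·90.7506] = 105.4518
Node ud (S = 130.9): V_ud = 1/1.05·[0.2000·90.7506 + 0.8000·25.3194] = 36.5768
Node dd (S = 85.74): V_dd = 1/1.05·[0.2000·25.3194 + 0.8000·0.0000] = 4.8227
Node u (S = 137.8): V_u = 1/1.05·[0.2000·105.4518 + 0.8000·36.5768] = 47.9541
Node d (S = 90.25): V_d = 1/1.05·[0.2000·36.5768 + 0.8000·4.8227] = 10.6415
Node 0 (S = 95): V_0 = 1/1.05·[0.2000·47.9541 + 0.8000·10.6415] = 17.2419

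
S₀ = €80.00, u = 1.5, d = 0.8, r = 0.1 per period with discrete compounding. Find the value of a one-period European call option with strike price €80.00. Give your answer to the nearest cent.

Risk-neutral probability p = (1 + 0.1 − 0.8)/(1.5 − 0.8) = 0.3000/0.7000 = 0.4286
Terminal stock prices: S_u = 120, S_d = 64
Terminal payoffs (S − K): max(40, 0) = 40, max(-16, 0) = 0
Node 0 (S = 80): V_0 = 1/1.1·[0.4286·40.0000 + 0.5714·0.0000] = 15.5844

€15.58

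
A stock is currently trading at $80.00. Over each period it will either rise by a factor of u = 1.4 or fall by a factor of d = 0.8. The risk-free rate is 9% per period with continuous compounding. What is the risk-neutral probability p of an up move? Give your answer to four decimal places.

Risk-neutral probability p = (e^0.09 − 0.8)/(1.4 − 0.8) = 0.2942/0.6000 = 0.4903

p = 0.4903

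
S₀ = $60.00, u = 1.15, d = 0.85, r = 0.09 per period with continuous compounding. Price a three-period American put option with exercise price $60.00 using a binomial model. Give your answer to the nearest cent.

Risk-neutral probability p = (e^0.09 − 0.85)/(1.15 − 0.85) = 0.2442/0.3000 = 0.8139
Terminal stock prices: S_uuu = 91.25, S_uud = 67.45, S_udd = 49.85, S_ddd = 36.85
Terminal payoffs (K − S): max(-31.25, 0) = 0, max(-7.447, 0) = 0, max(10.15, 0) = 10.15, max(23.15, 0) = 23.15
Node uu (S = 79.35): continuation = e^(−0.09)·[0.8139·0.0000 + 0.1861·0.0000] = 0.0000; exercise value = 0.0000 ≤ continuation, so V_uu = 0.0000
Node ud (S = 58.65): continuation = e^(−0.09)·[0.8139·0.0000 + 0.1861·10.1475] = 1.7258; exercise value = 1.3500 ≤ continuation, so V_ud = 1.7258
Node dd (S = 43.35): continuation = e^(−0.09)·[0.8139·10.1475 + 0.1861·23.1525] = 11.4859; exercise value = 16.6500 > continuation, so V_dd = 16.6500 (exercise)
Node u (S = 69): continuation = e^(−0.09)·[0.8139·0.0000 + 0.1861·1.7258] = 0.2935; exercise value = 0.0000 ≤ continuation, so V_u = 0.2935
Node d (S = 51): continuation = e^(−0.09)·[0.8139·1.7258 + 0.1861·16.6500] = 4.1154; exercise value = 9.0000 > continuation, so V_d = 9.0000 (exercise)
Node 0 (S = 60): continuation = e^(−0.09)·[0.8139·0.2935 + 0.1861·9.0000] = 1.7490; exercise value = 0.0000 ≤ continuation, so V_0 = 1.7490

$1.75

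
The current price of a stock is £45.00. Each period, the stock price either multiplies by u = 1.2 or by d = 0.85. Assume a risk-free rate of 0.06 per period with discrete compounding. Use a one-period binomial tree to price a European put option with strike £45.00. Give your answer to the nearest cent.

£2.55

Risk-neutral probability p = (1 + 0.06 − 0.85)/(1.2 − 0.85) = 0.2100/0.3500 = 0.6000
Terminal stock prices: S_u = 54, S_d = 38.25
Terminal payoffs (K − S): max(-9, 0) = 0, max(6.75, 0) = 6.75
Node 0 (S = 45): V_0 = 1/1.06·[0.6000·0.0000 + 0.4000·6.7500] = 2.5472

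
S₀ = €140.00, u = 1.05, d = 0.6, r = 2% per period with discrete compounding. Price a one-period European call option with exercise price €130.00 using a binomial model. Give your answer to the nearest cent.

€15.56

Risk-neutral probability p = (1 + 0.02 − 0.6)/(1.05 − 0.6) = 0.4200/0.4500 = 0.9333
Terminal stock prices: S_u = 147, S_d = 84
Terminal payoffs (S − K): max(17, 0) = 17, max(-46, 0) = 0
Node 0 (S = 140): V_0 = 1/1.02·[0.9333·17.0000 + 0.0667·0.0000] = 15.5556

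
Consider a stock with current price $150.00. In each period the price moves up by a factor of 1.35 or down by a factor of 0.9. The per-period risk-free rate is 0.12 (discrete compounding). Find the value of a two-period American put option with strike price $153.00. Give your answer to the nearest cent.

Risk-neutral probability p = (1 + 0.12 − 0.9)/(1.35 − 0.9) = 0.2200/0.4500 = 0.4889
Terminal stock prices: S_uu = 273.4, S_ud = 182.2, S_dd = 121.5
Terminal payoffs (K − S): max(-120.4, 0) = 0, max(-29.25, 0) = 0, max(31.5, 0) = 31.5
Node u (S = 202.5): continuation = 1/1.12·[0.4889·0.0000 + 0.5111·0.0000] = 0.0000; exercise value = 0.0000 ≤ continuation, so V_u = 0.0000
Node d (S = 135): continuation = 1/1.12·[0.4889·0.0000 + 0.5111·31.5000] = 14.3750; exercise value = 18.0000 > continuation, so V_d = 18.0000 (exercise)
Node 0 (S = 150): continuation = 1/1.12·[0.4889·0.0000 + 0.5111·18.0000] = 8.2143; exercise value = 3.0000 ≤ continuation, so V_0 = 8.2143

$8.21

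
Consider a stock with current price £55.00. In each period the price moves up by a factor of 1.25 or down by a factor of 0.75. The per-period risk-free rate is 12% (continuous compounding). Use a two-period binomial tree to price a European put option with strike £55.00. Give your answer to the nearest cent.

Risk-neutral probability p = (e^0.12 − 0.75)/(1.25 − 0.75) = 0.3775/0.5000 = 0.7550
Terminal stock prices: S_uu = 85.94, S_ud = 51.56, S_dd = 30.94
Terminal payoffs (K − S): max(-30.94, 0) = 0, max(3.438, 0) = 3.438, max(24.06, 0) = 24.06
Node u (S = 68.75): V_u = e^(−0.12)·[0.7550·0.0000 + 0.2450·3.4375] = 0.7470
Node d (S = 41.25): V_d = e^(−0.12)·[0.7550·3.4375 + 0.2450·24.0625] = 7.5306
Node 0 (S = 55): V_0 = e^(−0.12)·[0.7550·0.7470 + 0.2450·7.5306] = 2.1366

£2.14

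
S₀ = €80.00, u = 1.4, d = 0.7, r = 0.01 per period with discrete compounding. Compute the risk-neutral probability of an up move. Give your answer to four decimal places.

p = 0.4429

Risk-neutral probability p = (1 + 0.01 − 0.7)/(1.4 − 0.7) = 0.3100/0.7000 = 0.4429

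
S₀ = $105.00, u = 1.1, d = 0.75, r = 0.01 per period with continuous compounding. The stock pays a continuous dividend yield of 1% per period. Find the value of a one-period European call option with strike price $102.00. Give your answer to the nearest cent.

$9.55

Per-period risk-free factor R = e^0.01 = 1.0101; dividend-adjusted growth = e^(0.01−0.01) = 1.0000.
Risk-neutral probability p = (1.0000 − 0.75)/(1.1 − 0.75) = 0.2500/0.3500 = 0.7143
Terminal stock prices: S_u = 115.5, S_d = 78.75
Terminal payoffs (S − K): max(13.5, 0) = 13.5, max(-23.25, 0) = 0
Node 0 (S = 105): V_0 = e^(−0.01)·[0.7143·13.5000 + 0.2857·0.0000] = 9.5469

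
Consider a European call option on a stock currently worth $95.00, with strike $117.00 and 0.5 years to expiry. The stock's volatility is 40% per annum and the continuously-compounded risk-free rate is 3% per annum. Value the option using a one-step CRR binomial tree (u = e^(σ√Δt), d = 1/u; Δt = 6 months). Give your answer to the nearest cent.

$4.07

CRR parameters: u = e^(σ√Δt) = e^(0.4·√0.5) = 1.3269, d = 1/u = 0.7536
Per-period rate: rΔt = 0.03·0.5 = 0.015, so R = e^0.015 = 1.0151
Risk-neutral probability p = (e^0.015 − 0.7536)/(1.3269 − 0.7536) = 0.2615/0.5733 = 0.4561
Terminal stock prices: S_u = 126.1, S_d = 71.6
Terminal payoffs (S − K): max(9.055, 0) = 9.055, max(-45.4, 0) = 0
Node 0 (S = 95): V_0 = e^(−0.015)·[0.4561·9.0552 + 0.5439·0.0000] = 4.0688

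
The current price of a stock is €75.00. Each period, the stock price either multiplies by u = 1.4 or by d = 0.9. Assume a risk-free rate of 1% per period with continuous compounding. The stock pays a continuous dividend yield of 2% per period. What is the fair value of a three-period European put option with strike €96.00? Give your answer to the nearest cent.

€25.96

Per-period risk-free factor R = e^0.01 = 1.0101; dividend-adjusted growth = e^(0.01−0.02) = 0.9900.
Risk-neutral probability p = (0.9900 − 0.9)/(1.4 − 0.9) = 0.0900/0.5000 = 0.1801
Terminal stock prices: S_uuu = 205.8, S_uud = 132.3, S_udd = 85.05, S_ddd = 54.68
Terminal payoffs (K − S): max(-109.8, 0) = 0, max(-36.3, 0) = 0, max(10.95, 0) = 10.95, max(41.32, 0) = 41.32
Node uu (S = 147): V_uu = e^(−0.01)·[0.1801·0.0000 + 0.8199·0.0000] = 0.0000
Node ud (S = 94.5): V_ud = e^(−0.01)·[0.1801·0.0000 + 0.8199·10.9500] = 8.8886
Node dd (S = 60.75): V_dd = e^(−0.01)·[0.1801·10.9500 + 0.8199·41.3250] = 35.4977
Node u (S = 105): V_u = e^(−0.01)·[0.1801·0.0000 + 0.8199·8.8886] = 7.2152
Node d (S = 67.5): V_d = e^(−0.01)·[0.1801·8.8886 + 0.8199·35.4977] = 30.3999
Node 0 (S = 75): V_0 = e^(−0.01)·[0.1801·7.2152 + 0.8199·30.3999] = 25.9634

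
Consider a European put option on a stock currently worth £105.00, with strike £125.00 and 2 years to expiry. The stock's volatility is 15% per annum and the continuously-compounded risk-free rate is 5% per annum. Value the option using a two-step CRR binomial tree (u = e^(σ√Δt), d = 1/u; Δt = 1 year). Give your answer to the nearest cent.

CRR parameters: u = e^(σ√Δt) = e^(0.15·√1) = 1.1618, d = 1/u = 0.8607
Per-period rate: rΔt = 0.05·1 = 0.05, so R = e^0.05 = 1.0513
Risk-neutral probability p = (e^0.05 − 0.8607)/(1.1618 − 0.8607) = 0.1906/0.3011 = 0.6328
Terminal stock prices: S_uu = 141.7, S_ud = 105, S_dd = 77.79
Terminal payoffs (K − S): max(-16.74, 0) = 0, max(20, 0) = 20, max(47.21, 0) = 47.21
Node u (S = 122): V_u = e^(−0.05)·[0.6328·0.0000 + 0.3672·20.0000] = 6.9852
Node d (S = 90.37): V_d = e^(−0.05)·[0.6328·20.0000 + 0.3672·47.2141] = 28.5293
Node 0 (S = 105): V_0 = e^(−0.05)·[0.6328·6.9852 + 0.3672·28.5293] = 14.1690

£14.17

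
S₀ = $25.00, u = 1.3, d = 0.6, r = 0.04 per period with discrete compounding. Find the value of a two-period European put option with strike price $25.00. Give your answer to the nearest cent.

Risk-neutral probability p = (1 + 0.04 − 0.6)/(1.3 − 0.6) = 0.4400/0.7000 = 0.6286
Terminal stock prices: S_uu = 42.25, S_ud = 19.5, S_dd = 9
Terminal payoffs (K − S): max(-17.25, 0) = 0, max(5.5, 0) = 5.5, max(16, 0) = 16
Node u (S = 32.5): V_u = 1/1.04·[0.6286·0.0000 + 0.3714·5.5000] = 1.9643
Node d (S = 15): V_d = 1/1.04·[0.6286·5.5000 + 0.3714·16.0000] = 9.0385
Node 0 (S = 25): V_0 = 1/1.04·[0.6286·1.9643 + 0.3714·9.0385] = 4.4152

$4.42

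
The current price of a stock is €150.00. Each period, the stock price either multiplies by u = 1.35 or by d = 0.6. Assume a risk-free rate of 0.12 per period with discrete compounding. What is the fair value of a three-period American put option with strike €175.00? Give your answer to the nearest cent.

Risk-neutral probability p = (1 + 0.12 − 0.6)/(1.35 − 0.6) = 0.5200/0.7500 = 0.6933
Terminal stock prices: S_uuu = 369.1, S_uud = 164, S_udd = 72.9, S_ddd = 32.4
Terminal payoffs (K − S): max(-194.1, 0) = 0, max(10.97, 0) = 10.97, max(102.1, 0) = 102.1, max(142.6, 0) = 142.6
Node uu (S = 273.4): continuation = 1/1.12·[0.6933·0.0000 + 0.3067·10.9750] = 3.0051; exercise value = 0.0000 ≤ continuation, so V_uu = 3.0051
Node ud (S = 121.5): continuation = 1/1.12·[0.6933·10.9750 + 0.3067·102.1000] = 34.7500; exercise value = 53.5000 > continuation, so V_ud = 53.5000 (exercise)
Node dd (S = 54): continuation = 1/1.12·[0.6933·102.1000 + 0.3067·142.6000] = 102.2500; exercise value = 121.0000 > continuation, so V_dd = 121.0000 (exercise)
Node u (S = 202.5): continuation = 1/1.12·[0.6933·3.0051 + 0.3067·53.5000] = 16.5091; exercise value = 0.0000 ≤ continuation, so V_u = 16.5091
Node d (S = 90): continuation = 1/1.12·[0.6933·53.5000 + 0.3067·121.0000] = 66.2500; exercise value = 85.0000 > continuation, so V_d = 85.0000 (exercise)
Node 0 (S = 150): continuation = 1/1.12·[0.6933·16.5091 + 0.3067·85.0000] = 33.4937; exercise value = 25.0000 ≤ continuation, so V_0 = 33.4937

€33.49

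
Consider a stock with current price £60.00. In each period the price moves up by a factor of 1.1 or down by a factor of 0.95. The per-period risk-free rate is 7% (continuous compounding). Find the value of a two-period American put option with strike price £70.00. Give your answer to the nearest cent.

£10.00

Risk-neutral probability p = (e^0.07 − 0.95)/(1.1 − 0.95) = 0.1225/0.1500 = 0.8167
Terminal stock prices: S_uu = 72.6, S_ud = 62.7, S_dd = 54.15
Terminal payoffs (K − S): max(-2.6, 0) = 0, max(7.3, 0) = 7.3, max(15.85, 0) = 15.85
Node u (S = 66): continuation = e^(−0.07)·[0.8167·0.0000 + 0.1833·7.3000] = 1.2475; exercise value = 4.0000 > continuation, so V_u = 4.0000 (exercise)
Node d (S = 57): continuation = e^(−0.07)·[0.8167·7.3000 + 0.1833·15.8500] = 8.2676; exercise value = 13.0000 > continuation, so V_d = 13.0000 (exercise)
Node 0 (S = 60): continuation = e^(−0.07)·[0.8167·4.0000 + 0.1833·13.0000] = 5.2676; exercise value = 10.0000 > continuation, so V_0 = 10.0000 (exercise)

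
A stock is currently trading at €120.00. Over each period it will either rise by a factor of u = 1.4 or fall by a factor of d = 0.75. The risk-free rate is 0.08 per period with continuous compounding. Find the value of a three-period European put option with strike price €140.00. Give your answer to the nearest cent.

Risk-neutral probability p = (e^0.08 − 0.75)/(1.4 − 0.75) = 0.3333/0.6500 = 0.5127
Terminal stock prices: S_uuu = 329.3, S_uud = 176.4, S_udd = 94.5, S_ddd = 50.62
Terminal payoffs (K − S): max(-189.3, 0) = 0, max(-36.4, 0) = 0, max(45.5, 0) = 45.5, max(89.38, 0) = 89.38
Node uu (S = 235.2): V_uu = e^(−0.08)·[0.5127·0.0000 + 0.4873·0.0000] = 0.0000
Node ud (S = 126): V_ud = e^(−0.08)·[0.5127·0.0000 + 0.4873·45.5000] = 20.4654
Node dd (S = 67.5): V_dd = e^(−0.08)·[0.5127·45.5000 + 0.4873·89.3750] = 61.7363
Node u (S = 168): V_u = e^(−0.08)·[0.5127·0.0000 + 0.4873·20.4654] = 9.2051
Node d (S = 90): V_d = e^(−0.08)·[0.5127·20.4654 + 0.4873·61.7363] = 37.4551
Node 0 (S = 120): V_0 = e^(−0.08)·[0.5127·9.2051 + 0.4873·37.4551] = 21.2039

€21.20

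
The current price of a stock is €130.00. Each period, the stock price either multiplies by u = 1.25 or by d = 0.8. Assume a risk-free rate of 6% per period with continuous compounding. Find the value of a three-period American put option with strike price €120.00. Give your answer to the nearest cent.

€8.43

Risk-neutral probability p = (e^0.06 − 0.8)/(1.25 − 0.8) = 0.2618/0.4500 = 0.5819
Terminal stock prices: S_uuu = 253.9, S_uud = 162.5, S_udd = 104, S_ddd = 66.56
Terminal payoffs (K − S): max(-133.9, 0) = 0, max(-42.5, 0) = 0, max(16, 0) = 16, max(53.44, 0) = 53.44
Node uu (S = 203.1): continuation = e^(−0.06)·[0.5819·0.0000 + 0.4181·0.0000] = 0.0000; exercise value = 0.0000 ≤ continuation, so V_uu = 0.0000
Node ud (S = 130): continuation = e^(−0.06)·[0.5819·0.0000 + 0.4181·16.0000] = 6.3006; exercise value = 0.0000 ≤ continuation, so V_ud = 6.3006
Node dd (S = 83.2): continuation = e^(−0.06)·[0.5819·16.0000 + 0.4181·53.4400] = 29.8117; exercise value = 36.8000 > continuation, so V_dd = 36.8000 (exercise)
Node u (S = 162.5): continuation = e^(−0.06)·[0.5819·0.0000 + 0.4181·6.3006] = 2.4811; exercise value = 0.0000 ≤ continuation, so V_u = 2.4811
Node d (S = 104): continuation = e^(−0.06)·[0.5819·6.3006 + 0.4181·36.8000] = 17.9441; exercise value = 16.0000 ≤ continuation, so V_d = 17.9441
Node 0 (S = 130): continuation = e^(−0.06)·[0.5819·2.4811 + 0.4181·17.9441] = 8.4258; exercise value = 0.0000 ≤ continuation, so V_0 = 8.4258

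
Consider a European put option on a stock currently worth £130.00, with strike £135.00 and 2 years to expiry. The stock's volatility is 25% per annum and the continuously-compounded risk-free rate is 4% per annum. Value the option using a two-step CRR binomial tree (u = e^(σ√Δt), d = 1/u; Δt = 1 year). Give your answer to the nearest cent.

£14.32

CRR parameters: u = e^(σ√Δt) = e^(0.25·√1) = 1.2840, d = 1/u = 0.7788
Per-period rate: rΔt = 0.04·1 = 0.04, so R = e^0.04 = 1.0408
Risk-neutral probability p = (e^0.04 − 0.7788)/(1.2840 − 0.7788) = 0.2620/0.5052 = 0.5186
Terminal stock prices: S_uu = 214.3, S_ud = 130, S_dd = 78.85
Terminal payoffs (K − S): max(-79.33, 0) = 0, max(5, 0) = 5, max(56.15, 0) = 56.15
Node u (S = 166.9): V_u = e^(−0.04)·[0.5186·0.0000 + 0.4814·5.0000] = 2.3126
Node d (S = 101.2): V_d = e^(−0.04)·[0.5186·5.0000 + 0.4814·56.1510] = 28.4625
Node 0 (S = 130): V_0 = e^(−0.04)·[0.5186·2.3126 + 0.4814·28.4625] = 14.3168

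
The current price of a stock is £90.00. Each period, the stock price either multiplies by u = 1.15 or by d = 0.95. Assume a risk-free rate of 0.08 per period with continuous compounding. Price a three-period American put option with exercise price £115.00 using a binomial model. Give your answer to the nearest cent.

£25.00

Risk-neutral probability p = (e^0.08 − 0.95)/(1.15 − 0.95) = 0.1333/0.2000 = 0.6664
Terminal stock prices: S_uuu = 136.9, S_uud = 113.1, S_udd = 93.41, S_ddd = 77.16
Terminal payoffs (K − S): max(-21.88, 0) = 0, max(1.926, 0) = 1.926, max(21.59, 0) = 21.59, max(37.84, 0) = 37.84
Node uu (S = 119): continuation = e^(−0.08)·[0.6664·0.0000 + 0.3336·1.9263] = 0.5931; exercise value = 0.0000 ≤ continuation, so V_uu = 0.5931
Node ud (S = 98.32): continuation = e^(−0.08)·[0.6664·1.9263 + 0.3336·21.5913] = 7.8334; exercise value = 16.6750 > continuation, so V_ud = 16.6750 (exercise)
Node dd (S = 81.22): continuation = e^(−0.08)·[0.6664·21.5913 + 0.3336·37.8363] = 24.9334; exercise value = 33.7750 > continuation, so V_dd = 33.7750 (exercise)
Node u (S = 103.5): continuation = e^(−0.08)·[0.6664·0.5931 + 0.3336·16.6750] = 5.4994; exercise value = 11.5000 > continuation, so V_u = 11.5000 (exercise)
Node d (S = 85.5): continuation = e^(−0.08)·[0.6664·16.6750 + 0.3336·33.7750] = 20.6584; exercise value = 29.5000 > continuation, so V_d = 29.5000 (exercise)
Node 0 (S = 90): continuation = e^(−0.08)·[0.6664·11.5000 + 0.3336·29.5000] = 16.1584; exercise value = 25.0000 > continuation, so V_0 = 25.0000 (exercise)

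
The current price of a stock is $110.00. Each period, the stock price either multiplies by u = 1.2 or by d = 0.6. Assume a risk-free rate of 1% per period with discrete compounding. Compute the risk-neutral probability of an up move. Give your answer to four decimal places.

Risk-neutral probability p = (1 + 0.01 − 0.6)/(1.2 − 0.6) = 0.4100/0.6000 = 0.6833

p = 0.6833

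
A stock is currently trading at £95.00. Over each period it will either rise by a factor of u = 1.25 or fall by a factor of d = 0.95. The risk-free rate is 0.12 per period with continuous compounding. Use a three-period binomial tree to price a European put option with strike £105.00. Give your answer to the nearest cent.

£1.12

Risk-neutral probability p = (e^0.12 − 0.95)/(1.25 − 0.95) = 0.1775/0.3000 = 0.5917
Terminal stock prices: S_uuu = 185.5, S_uud = 141, S_udd = 107.2, S_ddd = 81.45
Terminal payoffs (K − S): max(-80.55, 0) = 0, max(-36.02, 0) = 0, max(-2.172, 0) = 0, max(23.55, 0) = 23.55
Node uu (S = 148.4): V_uu = e^(−0.12)·[0.5917·0.0000 + 0.4083·0.0000] = 0.0000
Node ud (S = 112.8): V_ud = e^(−0.12)·[0.5917·0.0000 + 0.4083·0.0000] = 0.0000
Node dd (S = 85.74): V_dd = e^(−0.12)·[0.5917·0.0000 + 0.4083·23.5494] = 8.5288
Node u (S = 118.8): V_u = e^(−0.12)·[0.5917·0.0000 + 0.4083·0.0000] = 0.0000
Node d (S = 90.25): V_d = e^(−0.12)·[0.5917·0.0000 + 0.4083·8.5288] = 3.0889
Node 0 (S = 95): V_0 = e^(−0.12)·[0.5917·0.0000 + 0.4083·3.0889] = 1.1187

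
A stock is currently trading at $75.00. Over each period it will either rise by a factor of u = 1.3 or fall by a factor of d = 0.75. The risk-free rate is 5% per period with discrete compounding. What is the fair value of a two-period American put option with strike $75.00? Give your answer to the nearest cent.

Risk-neutral probability p = (1 + 0.05 − 0.75)/(1.3 − 0.75) = 0.3000/0.5500 = 0.5455
Terminal stock prices: S_uu = 126.8, S_ud = 73.12, S_dd = 42.19
Terminal payoffs (K − S): max(-51.75, 0) = 0, max(1.875, 0) = 1.875, max(32.81, 0) = 32.81
Node u (S = 97.5): continuation = 1/1.05·[0.5455·0.0000 + 0.4545·1.8750] = 0.8117; exercise value = 0.0000 ≤ continuation, so V_u = 0.8117
Node d (S = 56.25): continuation = 1/1.05·[0.5455·1.8750 + 0.4545·32.8125] = 15.1786; exercise value = 18.7500 > continuation, so V_d = 18.7500 (exercise)
Node 0 (S = 75): continuation = 1/1.05·[0.5455·0.8117 + 0.4545·18.7500] = 8.5385; exercise value = 0.0000 ≤ continuation, so V_0 = 8.5385

$8.54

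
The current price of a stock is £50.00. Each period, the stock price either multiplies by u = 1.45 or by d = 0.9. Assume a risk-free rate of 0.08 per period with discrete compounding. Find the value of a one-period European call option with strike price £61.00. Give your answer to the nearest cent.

£3.48

Risk-neutral probability p = (1 + 0.08 − 0.9)/(1.45 − 0.9) = 0.1800/0.5500 = 0.3273
Terminal stock prices: S_u = 72.5, S_d = 45
Terminal payoffs (S − K): max(11.5, 0) = 11.5, max(-16, 0) = 0
Node 0 (S = 50): V_0 = 1/1.08·[0.3273·11.5000 + 0.6727·0.0000] = 3.4848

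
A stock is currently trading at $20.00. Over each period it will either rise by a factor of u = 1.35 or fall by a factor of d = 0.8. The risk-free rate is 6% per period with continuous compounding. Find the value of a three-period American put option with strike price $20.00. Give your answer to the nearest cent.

Risk-neutral probability p = (e^0.06 − 0.8)/(1.35 − 0.8) = 0.2618/0.5500 = 0.4761
Terminal stock prices: S_uuu = 49.21, S_uud = 29.16, S_udd = 17.28, S_ddd = 10.24
Terminal payoffs (K − S): max(-29.21, 0) = 0, max(-9.16, 0) = 0, max(2.72, 0) = 2.72, max(9.76, 0) = 9.76
Node uu (S = 36.45): continuation = e^(−0.06)·[0.4761·0.0000 + 0.5239·0.0000] = 0.0000; exercise value = 0.0000 ≤ continuation, so V_uu = 0.0000
Node ud (S = 21.6): continuation = e^(−0.06)·[0.4761·0.0000 + 0.5239·2.7200] = 1.3421; exercise value = 0.0000 ≤ continuation, so V_ud = 1.3421
Node dd (S = 12.8): continuation = e^(−0.06)·[0.4761·2.7200 + 0.5239·9.7600] = 6.0353; exercise value = 7.2000 > continuation, so V_dd = 7.2000 (exercise)
Node u (S = 27): continuation = e^(−0.06)·[0.4761·0.0000 + 0.5239·1.3421] = 0.6622; exercise value = 0.0000 ≤ continuation, so V_u = 0.6622
Node d (S = 16): continuation = e^(−0.06)·[0.4761·1.3421 + 0.5239·7.2000] = 4.1544; exercise value = 4.0000 ≤ continuation, so V_d = 4.1544
Node 0 (S = 20): continuation = e^(−0.06)·[0.4761·0.6622 + 0.5239·4.1544] = 2.3468; exercise value = 0.0000 ≤ continuation, so V_0 = 2.3468

$2.35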